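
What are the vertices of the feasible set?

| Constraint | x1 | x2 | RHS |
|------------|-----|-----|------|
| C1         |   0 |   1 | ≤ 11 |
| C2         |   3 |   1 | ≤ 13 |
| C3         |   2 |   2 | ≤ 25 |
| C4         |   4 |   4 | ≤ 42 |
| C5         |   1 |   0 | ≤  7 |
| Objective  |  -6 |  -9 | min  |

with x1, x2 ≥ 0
Each vertex is the intersection of two constraint boundaries that also satisfies all remaining constraints:
  x1 = 0 and x2 = 0 → (0, 0)
  3x1 + x2 = 13 and x2 = 0 → (4.333, 0)
  3x1 + x2 = 13 and 4x1 + 4x2 = 42 → (1.25, 9.25)
  4x1 + 4x2 = 42 and x1 = 0 → (0, 10.5)

Vertices: (0, 0), (4.333, 0), (1.25, 9.25), (0, 10.5)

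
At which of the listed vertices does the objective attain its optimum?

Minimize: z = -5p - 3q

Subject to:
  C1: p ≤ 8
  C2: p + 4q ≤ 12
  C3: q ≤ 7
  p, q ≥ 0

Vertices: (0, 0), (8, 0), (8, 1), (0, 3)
(8, 1) with z = -43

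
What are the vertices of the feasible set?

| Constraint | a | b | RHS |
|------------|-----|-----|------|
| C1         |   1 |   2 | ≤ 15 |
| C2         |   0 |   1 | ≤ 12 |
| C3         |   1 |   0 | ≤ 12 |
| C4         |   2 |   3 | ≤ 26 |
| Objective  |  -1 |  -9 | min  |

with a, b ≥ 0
Each vertex is the intersection of two constraint boundaries that also satisfies all remaining constraints:
  a = 0 and b = 0 → (0, 0)
  a = 12 and b = 0 → (12, 0)
  a = 12 and 2a + 3b = 26 → (12, 0.6667)
  a + 2b = 15 and 2a + 3b = 26 → (7, 4)
  a + 2b = 15 and a = 0 → (0, 7.5)

Vertices: (0, 0), (12, 0), (12, 0.6667), (7, 4), (0, 7.5)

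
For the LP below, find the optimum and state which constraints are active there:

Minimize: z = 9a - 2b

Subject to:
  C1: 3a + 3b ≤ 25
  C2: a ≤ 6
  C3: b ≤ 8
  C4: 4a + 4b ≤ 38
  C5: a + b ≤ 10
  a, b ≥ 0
Optimal: a = 0, b = 8
Slack at optimum:
  C1: slack = 1
  C2: slack = 6
  C3: slack = 0 (binding)
  C4: slack = 6
  C5: slack = 2
  a ≥ 0: a = 0 (binding)
  b ≥ 0: b = 8
Binding constraints: C3, a ≥ 0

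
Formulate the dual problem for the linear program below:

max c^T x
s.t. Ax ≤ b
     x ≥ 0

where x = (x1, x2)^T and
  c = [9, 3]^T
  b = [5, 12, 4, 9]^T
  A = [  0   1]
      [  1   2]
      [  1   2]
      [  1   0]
Minimize: z = 5y1 + 12y2 + 4y3 + 9y4

Subject to:
  C1: -y2 - y3 - y4 ≤ -9
  C2: -y1 - 2y2 - 2y3 ≤ -3
  y1, y2, y3, y4 ≥ 0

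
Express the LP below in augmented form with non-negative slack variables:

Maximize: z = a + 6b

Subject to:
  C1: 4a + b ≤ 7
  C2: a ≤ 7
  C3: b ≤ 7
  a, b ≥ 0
max z = a + 6b

s.t.
  4a + b + s1 = 7
  a + s2 = 7
  b + s3 = 7
  a, b, s1, s2, s3 ≥ 0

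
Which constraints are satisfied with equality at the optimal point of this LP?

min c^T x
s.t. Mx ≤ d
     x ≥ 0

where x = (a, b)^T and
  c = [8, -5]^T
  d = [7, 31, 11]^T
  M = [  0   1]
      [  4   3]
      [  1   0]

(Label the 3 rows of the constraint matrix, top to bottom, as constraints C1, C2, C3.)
Optimal: a = 0, b = 7
Binding: C1, a ≥ 0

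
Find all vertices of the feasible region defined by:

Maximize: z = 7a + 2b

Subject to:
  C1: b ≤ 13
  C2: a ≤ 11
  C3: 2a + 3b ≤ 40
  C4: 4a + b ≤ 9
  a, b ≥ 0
Each vertex is the intersection of two constraint boundaries that also satisfies all remaining constraints:
  a = 0 and b = 0 → (0, 0)
  4a + b = 9 and b = 0 → (2.25, 0)
  4a + b = 9 and a = 0 → (0, 9)

Vertices: (0, 0), (2.25, 0), (0, 9)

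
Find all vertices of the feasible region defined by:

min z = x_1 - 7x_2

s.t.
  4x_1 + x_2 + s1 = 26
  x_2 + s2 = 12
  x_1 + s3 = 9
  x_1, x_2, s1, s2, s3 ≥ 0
Each vertex is the intersection of two constraint boundaries that also satisfies all remaining constraints:
  x_1 = 0 and x_2 = 0 → (0, 0)
  4x_1 + x_2 = 26 and x_2 = 0 → (6.5, 0)
  4x_1 + x_2 = 26 and x_2 = 12 → (3.5, 12)
  x_2 = 12 and x_1 = 0 → (0, 12)

Vertices: (0, 0), (6.5, 0), (3.5, 12), (0, 12)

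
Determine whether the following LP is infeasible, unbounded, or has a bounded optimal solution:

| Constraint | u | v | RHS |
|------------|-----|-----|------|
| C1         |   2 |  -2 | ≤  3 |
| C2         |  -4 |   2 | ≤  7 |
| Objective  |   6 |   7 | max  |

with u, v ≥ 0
Feasible point: (0, 0) satisfies every constraint, so the LP is feasible.
Direction d = (1, 1): for each constraint row a, a·d ≤ 0 —
  (2)(1) + (-2)(1) = 0 ≤ 0
  (-4)(1) + (2)(1) = -2 ≤ 0
and d ≥ 0, so (0, 0) + t·d stays feasible for every t ≥ 0. Along this ray z = 6u + 7v changes by 13 per unit t, so z → +∞.

Unbounded: there is a feasible ray along which z → +∞.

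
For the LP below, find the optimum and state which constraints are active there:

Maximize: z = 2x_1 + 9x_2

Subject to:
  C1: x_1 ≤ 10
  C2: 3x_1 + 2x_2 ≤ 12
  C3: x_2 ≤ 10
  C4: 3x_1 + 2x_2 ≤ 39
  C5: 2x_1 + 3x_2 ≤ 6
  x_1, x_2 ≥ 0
Optimal: x_1 = 0, x_2 = 2
Binding: C5, x_1 ≥ 0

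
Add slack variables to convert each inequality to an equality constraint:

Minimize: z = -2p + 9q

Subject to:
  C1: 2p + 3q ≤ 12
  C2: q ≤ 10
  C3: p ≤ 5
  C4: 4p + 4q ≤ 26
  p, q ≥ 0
min z = -2p + 9q

s.t.
  2p + 3q + s1 = 12
  q + s2 = 10
  p + s3 = 5
  4p + 4q + s4 = 26
  p, q, s1, s2, s3, s4 ≥ 0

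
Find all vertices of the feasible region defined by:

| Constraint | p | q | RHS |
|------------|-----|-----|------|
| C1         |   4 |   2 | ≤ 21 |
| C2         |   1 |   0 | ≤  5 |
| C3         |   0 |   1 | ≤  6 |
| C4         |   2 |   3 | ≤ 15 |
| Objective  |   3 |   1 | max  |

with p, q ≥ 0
Each vertex is the intersection of two constraint boundaries that also satisfies all remaining constraints:
  p = 0 and q = 0 → (0, 0)
  p = 5 and q = 0 → (5, 0)
  4p + 2q = 21 and p = 5 → (5, 0.5)
  4p + 2q = 21 and 2p + 3q = 15 → (4.125, 2.25)
  2p + 3q = 15 and p = 0 → (0, 5)

Vertices: (0, 0), (5, 0), (5, 0.5), (4.125, 2.25), (0, 5)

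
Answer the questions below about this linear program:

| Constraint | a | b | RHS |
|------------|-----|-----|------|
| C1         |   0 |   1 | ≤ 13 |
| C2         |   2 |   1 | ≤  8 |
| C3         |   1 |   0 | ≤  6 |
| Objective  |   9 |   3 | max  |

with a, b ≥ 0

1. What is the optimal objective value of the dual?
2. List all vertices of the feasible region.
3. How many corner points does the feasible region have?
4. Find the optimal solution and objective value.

1. 36 (by strong duality, equal to the primal optimum)
2. (0, 0), (4, 0), (0, 8)
3. 3
4. a = 4, b = 0, z = 36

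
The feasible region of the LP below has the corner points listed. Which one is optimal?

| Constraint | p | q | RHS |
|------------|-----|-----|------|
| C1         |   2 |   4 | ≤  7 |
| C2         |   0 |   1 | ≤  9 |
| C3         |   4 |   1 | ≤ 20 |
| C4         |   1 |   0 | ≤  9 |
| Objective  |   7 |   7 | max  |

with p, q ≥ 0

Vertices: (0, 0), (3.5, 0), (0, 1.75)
Evaluating z = 7p + 7q at each vertex:
  (0, 0): z = 0
  (3.5, 0): z = 24.5
  (0, 1.75): z = 12.25

The largest value is z = 24.5, attained at (3.5, 0).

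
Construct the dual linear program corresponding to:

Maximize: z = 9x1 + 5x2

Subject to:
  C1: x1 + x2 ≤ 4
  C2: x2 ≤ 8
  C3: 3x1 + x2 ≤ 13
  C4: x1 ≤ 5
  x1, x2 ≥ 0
Minimize: z = 4y1 + 8y2 + 13y3 + 5y4

Subject to:
  C1: -y1 - 3y3 - y4 ≤ -9
  C2: -y1 - y2 - y3 ≤ -5
  y1, y2, y3, y4 ≥ 0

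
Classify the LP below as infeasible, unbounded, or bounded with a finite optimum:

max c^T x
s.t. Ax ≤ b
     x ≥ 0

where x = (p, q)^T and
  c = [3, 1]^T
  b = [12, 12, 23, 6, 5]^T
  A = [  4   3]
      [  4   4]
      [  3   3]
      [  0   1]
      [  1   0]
The point (3, 0) satisfies every constraint, so the LP is feasible; the constraints give p ≤ 5 and q ≤ 6, which with p, q ≥ 0 keep the feasible region inside a bounded box. A feasible, bounded LP attains a finite optimum at a vertex.

The LP has an optimal solution: (3, 0) with z = 9.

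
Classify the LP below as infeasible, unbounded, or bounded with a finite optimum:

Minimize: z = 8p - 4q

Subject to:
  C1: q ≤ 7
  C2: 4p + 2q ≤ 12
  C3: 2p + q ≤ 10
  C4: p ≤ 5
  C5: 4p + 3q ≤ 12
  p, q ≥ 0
The point (0, 4) satisfies every constraint, so the LP is feasible; the constraints give p ≤ 5 and q ≤ 7, which with p, q ≥ 0 keep the feasible region inside a bounded box. A feasible, bounded LP attains a finite optimum at a vertex.

Evaluating z = 8p - 4q at each vertex:
  (0, 0): z = 0
  (3, 0): z = 24
  (0, 4): z = -16

Feasible with finite optimum z* = -16 at (0, 4).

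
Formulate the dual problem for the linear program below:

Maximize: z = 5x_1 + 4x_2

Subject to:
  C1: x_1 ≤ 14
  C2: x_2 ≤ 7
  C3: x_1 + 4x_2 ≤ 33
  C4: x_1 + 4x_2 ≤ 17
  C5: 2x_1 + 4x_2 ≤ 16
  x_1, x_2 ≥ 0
Minimize: z = 14y1 + 7y2 + 33y3 + 17y4 + 16y5

Subject to:
  C1: -y1 - y3 - y4 - 2y5 ≤ -5
  C2: -y2 - 4y3 - 4y4 - 4y5 ≤ -4
  y1, y2, y3, y4, y5 ≥ 0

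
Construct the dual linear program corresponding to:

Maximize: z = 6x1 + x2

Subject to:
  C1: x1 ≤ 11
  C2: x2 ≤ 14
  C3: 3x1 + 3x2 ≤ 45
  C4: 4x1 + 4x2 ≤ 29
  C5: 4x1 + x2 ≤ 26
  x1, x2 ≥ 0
Minimize: z = 11y1 + 14y2 + 45y3 + 29y4 + 26y5

Subject to:
  C1: -y1 - 3y3 - 4y4 - 4y5 ≤ -6
  C2: -y2 - 3y3 - 4y4 - y5 ≤ -1
  y1, y2, y3, y4, y5 ≥ 0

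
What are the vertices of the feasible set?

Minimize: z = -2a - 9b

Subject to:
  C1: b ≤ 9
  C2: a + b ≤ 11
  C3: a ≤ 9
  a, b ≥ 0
Each vertex is the intersection of two constraint boundaries that also satisfies all remaining constraints:
  a = 0 and b = 0 → (0, 0)
  a = 9 and b = 0 → (9, 0)
  a + b = 11 and a = 9 → (9, 2)
  b = 9 and a + b = 11 → (2, 9)
  b = 9 and a = 0 → (0, 9)

Vertices: (0, 0), (9, 0), (9, 2), (2, 9), (0, 9)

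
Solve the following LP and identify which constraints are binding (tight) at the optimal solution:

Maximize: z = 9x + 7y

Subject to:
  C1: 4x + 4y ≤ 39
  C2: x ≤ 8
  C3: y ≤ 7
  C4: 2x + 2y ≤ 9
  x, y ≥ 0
Optimal: x = 4.5, y = 0
Slack at optimum:
  C1: slack = 21
  C2: slack = 3.5
  C3: slack = 7
  C4: slack = 0 (binding)
  x ≥ 0: x = 4.5
  y ≥ 0: y = 0 (binding)
Binding constraints: C4, y ≥ 0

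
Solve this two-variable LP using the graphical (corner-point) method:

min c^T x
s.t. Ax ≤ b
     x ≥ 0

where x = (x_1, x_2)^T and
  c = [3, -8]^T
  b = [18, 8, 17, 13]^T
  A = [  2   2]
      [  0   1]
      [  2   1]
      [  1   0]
Each vertex is the intersection of two constraint boundaries that also satisfies all remaining constraints:
  x_1 = 0 and x_2 = 0 → (0, 0)
  2x_1 + x_2 = 17 and x_2 = 0 → (8.5, 0)
  2x_1 + 2x_2 = 18 and 2x_1 + x_2 = 17 → (8, 1)
  2x_1 + 2x_2 = 18 and x_2 = 8 → (1, 8)
  x_2 = 8 and x_1 = 0 → (0, 8)

Evaluating z = 3x_1 - 8x_2 at each vertex:
  (0, 0): z = 0
  (8.5, 0): z = 25.5
  (8, 1): z = 16
  (1, 8): z = -61
  (0, 8): z = -64

The minimum is at (0, 8) with z = -64.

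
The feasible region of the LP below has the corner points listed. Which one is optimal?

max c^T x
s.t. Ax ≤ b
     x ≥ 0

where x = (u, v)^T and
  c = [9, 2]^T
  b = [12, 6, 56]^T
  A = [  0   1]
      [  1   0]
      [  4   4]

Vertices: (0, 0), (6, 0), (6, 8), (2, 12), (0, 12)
Evaluating z = 9u + 2v at each vertex:
  (0, 0): z = 0
  (6, 0): z = 54
  (6, 8): z = 70
  (2, 12): z = 42
  (0, 12): z = 24

The largest value is z = 70, attained at (6, 8).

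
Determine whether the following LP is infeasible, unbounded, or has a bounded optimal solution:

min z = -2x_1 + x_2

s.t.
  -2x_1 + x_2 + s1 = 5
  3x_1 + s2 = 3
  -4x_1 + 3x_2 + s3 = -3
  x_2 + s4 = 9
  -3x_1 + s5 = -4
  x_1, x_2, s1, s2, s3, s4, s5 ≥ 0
The row 3x_1 + s2 = 3 with s2 ≥ 0 requires 3x_1 ≤ 3, while the row -3x_1 + s5 = -4 with s5 ≥ 0 is equivalent to 3x_1 ≥ 4. Together they would need 4 ≤ 3x_1 ≤ 3, which is impossible since 4 > 3. No point satisfies all constraints.

The feasible region is empty; the LP is infeasible.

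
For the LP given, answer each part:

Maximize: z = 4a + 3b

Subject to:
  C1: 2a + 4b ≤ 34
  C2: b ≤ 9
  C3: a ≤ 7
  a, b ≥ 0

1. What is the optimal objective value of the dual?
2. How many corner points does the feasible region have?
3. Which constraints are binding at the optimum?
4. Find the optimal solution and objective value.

1. 43 (by strong duality, equal to the primal optimum)
2. 4
3. C1, C3
4. a = 7, b = 5, z = 43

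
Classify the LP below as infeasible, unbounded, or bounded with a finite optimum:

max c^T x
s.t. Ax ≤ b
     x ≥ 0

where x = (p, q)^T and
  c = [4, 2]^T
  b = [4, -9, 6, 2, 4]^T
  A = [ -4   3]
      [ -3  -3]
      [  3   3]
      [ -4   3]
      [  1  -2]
One constraint requires 3p + 3q ≤ 6, while the constraint -3p - 3q ≤ -9 is equivalent to 3p + 3q ≥ 9. Together they would need 9 ≤ 3p + 3q ≤ 6, which is impossible since 9 > 6. No point satisfies all constraints.

The feasible region is empty; the LP is infeasible.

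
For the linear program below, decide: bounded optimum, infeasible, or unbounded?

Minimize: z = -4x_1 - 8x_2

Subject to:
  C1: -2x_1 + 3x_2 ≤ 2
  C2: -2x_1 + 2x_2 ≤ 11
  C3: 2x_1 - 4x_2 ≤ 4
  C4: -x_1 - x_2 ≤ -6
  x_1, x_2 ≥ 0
Feasible point: (4, 2) satisfies every constraint, so the LP is feasible.
Direction d = (3, 2): for each constraint row a, a·d ≤ 0 —
  (-2)(3) + (3)(2) = 0 ≤ 0
  (-2)(3) + (2)(2) = -2 ≤ 0
  (2)(3) + (-4)(2) = -2 ≤ 0
  (-1)(3) + (-1)(2) = -5 ≤ 0
and d ≥ 0, so (4, 2) + t·d stays feasible for every t ≥ 0. Along this ray z = -4x_1 - 8x_2 changes by -28 per unit t, so z → −∞.

Unbounded — the objective can decrease without bound over the feasible region.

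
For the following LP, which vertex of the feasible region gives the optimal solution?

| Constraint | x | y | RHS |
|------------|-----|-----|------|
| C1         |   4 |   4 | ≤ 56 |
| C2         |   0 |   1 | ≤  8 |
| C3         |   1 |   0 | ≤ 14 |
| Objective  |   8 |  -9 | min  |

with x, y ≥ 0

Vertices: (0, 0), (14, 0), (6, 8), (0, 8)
Evaluating z = 8x - 9y at each vertex:
  (0, 0): z = 0
  (14, 0): z = 112
  (6, 8): z = -24
  (0, 8): z = -72

The smallest value is z = -72, attained at (0, 8).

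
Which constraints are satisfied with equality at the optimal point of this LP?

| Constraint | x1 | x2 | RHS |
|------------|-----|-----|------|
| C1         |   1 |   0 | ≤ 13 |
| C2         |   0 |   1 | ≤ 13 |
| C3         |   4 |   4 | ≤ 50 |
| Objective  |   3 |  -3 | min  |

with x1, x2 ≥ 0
Optimal: x1 = 0, x2 = 12.5
Slack at optimum:
  C1: slack = 13
  C2: slack = 0.5
  C3: slack = 0 (binding)
  x1 ≥ 0: x1 = 0 (binding)
  x2 ≥ 0: x2 = 12.5
Binding constraints: C3, x1 ≥ 0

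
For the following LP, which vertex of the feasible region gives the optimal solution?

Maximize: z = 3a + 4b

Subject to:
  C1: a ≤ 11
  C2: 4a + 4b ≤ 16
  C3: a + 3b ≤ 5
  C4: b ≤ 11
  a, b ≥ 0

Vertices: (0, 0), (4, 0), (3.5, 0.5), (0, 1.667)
Evaluating z = 3a + 4b at each vertex:
  (0, 0): z = 0
  (4, 0): z = 12
  (3.5, 0.5): z = 12.5
  (0, 1.667): z = 6.667

The largest value is z = 12.5, attained at (3.5, 0.5).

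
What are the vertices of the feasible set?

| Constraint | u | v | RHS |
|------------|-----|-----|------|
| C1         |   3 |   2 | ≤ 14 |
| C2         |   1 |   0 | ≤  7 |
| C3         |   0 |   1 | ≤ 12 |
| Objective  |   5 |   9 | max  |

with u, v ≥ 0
Each vertex is the intersection of two constraint boundaries that also satisfies all remaining constraints:
  u = 0 and v = 0 → (0, 0)
  3u + 2v = 14 and v = 0 → (4.667, 0)
  3u + 2v = 14 and u = 0 → (0, 7)

Vertices: (0, 0), (4.667, 0), (0, 7)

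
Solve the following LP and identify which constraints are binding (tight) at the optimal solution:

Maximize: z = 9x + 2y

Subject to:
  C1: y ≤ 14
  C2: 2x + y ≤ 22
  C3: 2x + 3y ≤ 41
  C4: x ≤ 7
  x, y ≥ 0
Optimal: x = 7, y = 8
Binding: C2, C4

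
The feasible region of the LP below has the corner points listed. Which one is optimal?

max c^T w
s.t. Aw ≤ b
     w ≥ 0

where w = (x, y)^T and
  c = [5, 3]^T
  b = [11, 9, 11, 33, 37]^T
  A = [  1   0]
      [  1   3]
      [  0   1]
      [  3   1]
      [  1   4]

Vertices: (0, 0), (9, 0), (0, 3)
Evaluating z = 5x + 3y at each vertex:
  (0, 0): z = 0
  (9, 0): z = 45
  (0, 3): z = 9

The largest value is z = 45, attained at (9, 0).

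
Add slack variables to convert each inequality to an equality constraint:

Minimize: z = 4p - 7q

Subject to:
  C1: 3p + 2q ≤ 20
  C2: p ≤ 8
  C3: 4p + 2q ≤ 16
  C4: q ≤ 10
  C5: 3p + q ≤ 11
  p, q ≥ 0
min z = 4p - 7q

s.t.
  3p + 2q + s1 = 20
  p + s2 = 8
  4p + 2q + s3 = 16
  q + s4 = 10
  3p + q + s5 = 11
  p, q, s1, s2, s3, s4, s5 ≥ 0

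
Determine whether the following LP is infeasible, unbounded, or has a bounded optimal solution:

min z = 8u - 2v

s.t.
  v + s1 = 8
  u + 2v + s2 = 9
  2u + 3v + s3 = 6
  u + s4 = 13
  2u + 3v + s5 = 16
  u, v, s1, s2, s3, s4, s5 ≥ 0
The point (0, 2) satisfies every constraint, so the LP is feasible; the constraints give u ≤ 13 and v ≤ 8, which with u, v ≥ 0 keep the feasible region inside a bounded box. A feasible, bounded LP attains a finite optimum at a vertex.

Evaluating z = 8u - 2v at each vertex:
  (0, 0): z = 0
  (3, 0): z = 24
  (0, 2): z = -4

Feasible with finite optimum z* = -4 at (0, 2).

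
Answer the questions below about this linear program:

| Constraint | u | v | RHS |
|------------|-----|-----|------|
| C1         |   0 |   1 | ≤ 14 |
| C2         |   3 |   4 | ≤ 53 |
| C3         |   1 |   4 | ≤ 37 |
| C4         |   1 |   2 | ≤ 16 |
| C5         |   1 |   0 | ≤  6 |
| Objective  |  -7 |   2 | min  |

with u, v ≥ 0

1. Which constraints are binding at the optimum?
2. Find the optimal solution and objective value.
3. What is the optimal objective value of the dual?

1. C5, v ≥ 0
2. u = 6, v = 0, z = -42
3. -42 (by strong duality, equal to the primal optimum)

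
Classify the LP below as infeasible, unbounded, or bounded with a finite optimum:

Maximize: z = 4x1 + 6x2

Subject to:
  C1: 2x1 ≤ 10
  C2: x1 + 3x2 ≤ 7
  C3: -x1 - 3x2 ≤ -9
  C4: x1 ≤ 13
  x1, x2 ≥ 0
C2 requires x1 + 3x2 ≤ 7, while C3 (-x1 - 3x2 ≤ -9) is equivalent to x1 + 3x2 ≥ 9. Together they would need 9 ≤ x1 + 3x2 ≤ 7, which is impossible since 9 > 7. No point satisfies all constraints.

Infeasible: no point satisfies all constraints simultaneously.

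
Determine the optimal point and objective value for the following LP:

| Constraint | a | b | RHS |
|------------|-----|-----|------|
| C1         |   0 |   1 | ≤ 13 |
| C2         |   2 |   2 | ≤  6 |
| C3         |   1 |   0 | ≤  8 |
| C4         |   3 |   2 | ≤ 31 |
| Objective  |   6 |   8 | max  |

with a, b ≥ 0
a = 0, b = 3, z = 24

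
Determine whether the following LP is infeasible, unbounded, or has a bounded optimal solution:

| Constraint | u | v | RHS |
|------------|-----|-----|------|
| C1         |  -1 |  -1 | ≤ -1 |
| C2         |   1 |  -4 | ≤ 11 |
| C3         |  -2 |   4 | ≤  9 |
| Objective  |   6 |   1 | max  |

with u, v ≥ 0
Feasible point: (0, 1) satisfies every constraint, so the LP is feasible.
Direction d = (4, 1): for each constraint row a, a·d ≤ 0 —
  (-1)(4) + (-1)(1) = -5 ≤ 0
  (1)(4) + (-4)(1) = 0 ≤ 0
  (-2)(4) + (4)(1) = -4 ≤ 0
and d ≥ 0, so (0, 1) + t·d stays feasible for every t ≥ 0. Along this ray z = 6u + v changes by 25 per unit t, so z → +∞.

Unbounded: there is a feasible ray along which z → +∞.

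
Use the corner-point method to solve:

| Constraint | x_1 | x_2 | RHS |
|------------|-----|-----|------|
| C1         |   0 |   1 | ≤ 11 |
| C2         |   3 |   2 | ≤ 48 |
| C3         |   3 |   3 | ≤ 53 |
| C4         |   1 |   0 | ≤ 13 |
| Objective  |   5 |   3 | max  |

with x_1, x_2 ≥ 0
x_1 = 13, x_2 = 4.5, z = 78.5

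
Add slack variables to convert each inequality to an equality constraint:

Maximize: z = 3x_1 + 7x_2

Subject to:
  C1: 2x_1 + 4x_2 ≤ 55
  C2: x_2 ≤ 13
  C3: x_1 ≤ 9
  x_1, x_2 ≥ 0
max z = 3x_1 + 7x_2

s.t.
  2x_1 + 4x_2 + s1 = 55
  x_2 + s2 = 13
  x_1 + s3 = 9
  x_1, x_2, s1, s2, s3 ≥ 0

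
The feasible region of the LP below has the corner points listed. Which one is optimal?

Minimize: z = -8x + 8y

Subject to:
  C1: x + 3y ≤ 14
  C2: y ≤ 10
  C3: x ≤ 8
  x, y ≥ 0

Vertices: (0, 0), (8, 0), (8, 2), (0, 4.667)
Evaluating z = -8x + 8y at each vertex:
  (0, 0): z = 0
  (8, 0): z = -64
  (8, 2): z = -48
  (0, 4.667): z = 37.33

The smallest value is z = -64, attained at (8, 0).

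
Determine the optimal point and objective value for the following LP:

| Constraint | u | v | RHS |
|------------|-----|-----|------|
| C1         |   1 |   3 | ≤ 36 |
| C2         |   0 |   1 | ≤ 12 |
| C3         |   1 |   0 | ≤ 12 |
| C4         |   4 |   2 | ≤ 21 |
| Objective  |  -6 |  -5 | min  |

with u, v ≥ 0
u = 0, v = 10.5, z = -52.5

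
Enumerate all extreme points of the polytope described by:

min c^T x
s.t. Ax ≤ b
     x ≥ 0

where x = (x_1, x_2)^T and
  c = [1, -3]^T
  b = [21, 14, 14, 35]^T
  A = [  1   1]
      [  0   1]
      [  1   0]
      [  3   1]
Each vertex is the intersection of two constraint boundaries that also satisfies all remaining constraints:
  x_1 = 0 and x_2 = 0 → (0, 0)
  3x_1 + x_2 = 35 and x_2 = 0 → (11.67, 0)
  x_1 + x_2 = 21 and x_2 = 14 → (7, 14)
  x_2 = 14 and x_1 = 0 → (0, 14)

Vertices: (0, 0), (11.67, 0), (7, 14), (0, 14)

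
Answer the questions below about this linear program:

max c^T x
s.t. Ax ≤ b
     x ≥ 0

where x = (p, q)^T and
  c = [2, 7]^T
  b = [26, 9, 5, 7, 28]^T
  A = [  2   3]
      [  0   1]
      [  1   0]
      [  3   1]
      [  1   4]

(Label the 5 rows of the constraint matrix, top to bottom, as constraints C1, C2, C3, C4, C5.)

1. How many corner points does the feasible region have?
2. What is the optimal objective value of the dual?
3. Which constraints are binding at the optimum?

1. 3
2. 49 (by strong duality, equal to the primal optimum)
3. C4, C5, p ≥ 0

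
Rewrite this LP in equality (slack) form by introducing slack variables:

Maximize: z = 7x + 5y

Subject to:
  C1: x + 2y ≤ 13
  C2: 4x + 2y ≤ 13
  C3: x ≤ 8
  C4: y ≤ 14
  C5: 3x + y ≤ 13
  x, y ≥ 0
max z = 7x + 5y

s.t.
  x + 2y + s1 = 13
  4x + 2y + s2 = 13
  x + s3 = 8
  y + s4 = 14
  3x + y + s5 = 13
  x, y, s1, s2, s3, s4, s5 ≥ 0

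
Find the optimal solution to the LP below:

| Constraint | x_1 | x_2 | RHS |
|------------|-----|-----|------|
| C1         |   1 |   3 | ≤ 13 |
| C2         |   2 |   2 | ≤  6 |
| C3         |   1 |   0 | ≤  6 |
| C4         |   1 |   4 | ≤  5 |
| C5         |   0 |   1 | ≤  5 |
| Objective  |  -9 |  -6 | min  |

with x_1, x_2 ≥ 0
Each vertex is the intersection of two constraint boundaries that also satisfies all remaining constraints:
  x_1 = 0 and x_2 = 0 → (0, 0)
  2x_1 + 2x_2 = 6 and x_2 = 0 → (3, 0)
  2x_1 + 2x_2 = 6 and x_1 + 4x_2 = 5 → (2.333, 0.6667)
  x_1 + 4x_2 = 5 and x_1 = 0 → (0, 1.25)

Evaluating z = -9x_1 - 6x_2 at each vertex:
  (0, 0): z = 0
  (3, 0): z = -27
  (2.333, 0.6667): z = -25
  (0, 1.25): z = -7.5

The minimum is at (3, 0) with z = -27.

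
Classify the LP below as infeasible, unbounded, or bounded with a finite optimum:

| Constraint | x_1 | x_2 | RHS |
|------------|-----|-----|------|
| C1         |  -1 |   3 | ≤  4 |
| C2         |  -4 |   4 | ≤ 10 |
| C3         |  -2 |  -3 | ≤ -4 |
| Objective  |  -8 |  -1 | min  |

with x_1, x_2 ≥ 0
Feasible point: (1, 1) satisfies every constraint, so the LP is feasible.
Direction d = (1, 0): for each constraint row a, a·d ≤ 0 —
  (-1)(1) + (3)(0) = -1 ≤ 0
  (-4)(1) + (4)(0) = -4 ≤ 0
  (-2)(1) + (-3)(0) = -2 ≤ 0
and d ≥ 0, so (1, 1) + t·d stays feasible for every t ≥ 0. Along this ray z = -8x_1 - x_2 changes by -8 per unit t, so z → −∞.

The LP is unbounded; z can be made arbitrarily small.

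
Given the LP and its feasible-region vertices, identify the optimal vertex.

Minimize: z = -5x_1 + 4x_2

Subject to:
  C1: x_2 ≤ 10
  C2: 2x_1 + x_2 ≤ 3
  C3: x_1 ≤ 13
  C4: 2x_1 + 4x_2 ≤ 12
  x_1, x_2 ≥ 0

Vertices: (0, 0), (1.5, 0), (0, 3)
(1.5, 0) with z = -7.5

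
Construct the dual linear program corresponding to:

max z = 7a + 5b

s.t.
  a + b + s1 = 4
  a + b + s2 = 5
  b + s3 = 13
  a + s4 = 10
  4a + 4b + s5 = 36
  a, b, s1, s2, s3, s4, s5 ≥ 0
Minimize: z = 4y1 + 5y2 + 13y3 + 10y4 + 36y5

Subject to:
  C1: -y1 - y2 - y4 - 4y5 ≤ -7
  C2: -y1 - y2 - y3 - 4y5 ≤ -5
  y1, y2, y3, y4, y5 ≥ 0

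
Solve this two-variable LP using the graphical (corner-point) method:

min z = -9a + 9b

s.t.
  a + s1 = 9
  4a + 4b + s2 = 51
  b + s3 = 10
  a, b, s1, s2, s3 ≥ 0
Each vertex is the intersection of two constraint boundaries that also satisfies all remaining constraints:
  a = 0 and b = 0 → (0, 0)
  a = 9 and b = 0 → (9, 0)
  a = 9 and 4a + 4b = 51 → (9, 3.75)
  4a + 4b = 51 and b = 10 → (2.75, 10)
  b = 10 and a = 0 → (0, 10)

Evaluating z = -9a + 9b at each vertex:
  (0, 0): z = 0
  (9, 0): z = -81
  (9, 3.75): z = -47.25
  (2.75, 10): z = 65.25
  (0, 10): z = 90

The minimum is at (9, 0) with z = -81.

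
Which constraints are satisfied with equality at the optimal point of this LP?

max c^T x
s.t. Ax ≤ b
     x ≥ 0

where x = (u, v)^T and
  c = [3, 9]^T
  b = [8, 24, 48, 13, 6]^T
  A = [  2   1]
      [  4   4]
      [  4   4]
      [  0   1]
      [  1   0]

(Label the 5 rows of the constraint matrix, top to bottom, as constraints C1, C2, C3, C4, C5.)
Optimal: u = 0, v = 6
Slack at optimum:
  C1: slack = 2
  C2: slack = 0 (binding)
  C3: slack = 24
  C4: slack = 7
  C5: slack = 6
  u ≥ 0: u = 0 (binding)
  v ≥ 0: v = 6
Binding constraints: C2, u ≥ 0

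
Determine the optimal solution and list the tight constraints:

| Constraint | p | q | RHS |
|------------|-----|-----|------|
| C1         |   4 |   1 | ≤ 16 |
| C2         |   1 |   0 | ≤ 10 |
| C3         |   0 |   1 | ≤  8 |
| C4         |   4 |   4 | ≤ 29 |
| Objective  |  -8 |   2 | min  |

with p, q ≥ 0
Optimal: p = 4, q = 0
Slack at optimum:
  C1: slack = 0 (binding)
  C2: slack = 6
  C3: slack = 8
  C4: slack = 13
  p ≥ 0: p = 4
  q ≥ 0: q = 0 (binding)
Binding constraints: C1, q ≥ 0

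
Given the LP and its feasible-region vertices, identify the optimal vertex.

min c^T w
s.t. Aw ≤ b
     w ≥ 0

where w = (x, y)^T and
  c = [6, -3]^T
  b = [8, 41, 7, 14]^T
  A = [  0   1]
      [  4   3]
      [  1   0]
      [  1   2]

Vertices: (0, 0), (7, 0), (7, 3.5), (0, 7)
(0, 7) with z = -21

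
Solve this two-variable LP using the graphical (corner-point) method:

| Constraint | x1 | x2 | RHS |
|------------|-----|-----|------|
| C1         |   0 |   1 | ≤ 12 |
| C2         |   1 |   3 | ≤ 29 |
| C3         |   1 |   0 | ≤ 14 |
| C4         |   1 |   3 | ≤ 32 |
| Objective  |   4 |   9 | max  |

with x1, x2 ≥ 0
Each vertex is the intersection of two constraint boundaries that also satisfies all remaining constraints:
  x1 = 0 and x2 = 0 → (0, 0)
  x1 = 14 and x2 = 0 → (14, 0)
  x1 + 3x2 = 29 and x1 = 14 → (14, 5)
  x1 + 3x2 = 29 and x1 = 0 → (0, 9.667)

Evaluating z = 4x1 + 9x2 at each vertex:
  (0, 0): z = 0
  (14, 0): z = 56
  (14, 5): z = 101
  (0, 9.667): z = 87

The maximum is at (14, 5) with z = 101.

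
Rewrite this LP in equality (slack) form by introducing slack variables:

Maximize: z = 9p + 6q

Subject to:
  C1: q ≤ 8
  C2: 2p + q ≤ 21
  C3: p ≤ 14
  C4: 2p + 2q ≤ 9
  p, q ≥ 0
max z = 9p + 6q

s.t.
  q + s1 = 8
  2p + q + s2 = 21
  p + s3 = 14
  2p + 2q + s4 = 9
  p, q, s1, s2, s3, s4 ≥ 0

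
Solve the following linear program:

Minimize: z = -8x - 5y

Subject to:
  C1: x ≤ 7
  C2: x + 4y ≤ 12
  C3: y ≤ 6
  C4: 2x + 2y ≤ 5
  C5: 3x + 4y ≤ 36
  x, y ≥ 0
x = 2.5, y = 0, z = -20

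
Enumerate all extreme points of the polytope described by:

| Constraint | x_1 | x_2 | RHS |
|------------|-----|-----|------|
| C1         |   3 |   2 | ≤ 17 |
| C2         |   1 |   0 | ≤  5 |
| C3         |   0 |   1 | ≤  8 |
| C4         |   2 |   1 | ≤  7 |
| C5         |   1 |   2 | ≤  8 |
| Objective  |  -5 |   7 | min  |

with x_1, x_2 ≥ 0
Each vertex is the intersection of two constraint boundaries that also satisfies all remaining constraints:
  x_1 = 0 and x_2 = 0 → (0, 0)
  2x_1 + x_2 = 7 and x_2 = 0 → (3.5, 0)
  2x_1 + x_2 = 7 and x_1 + 2x_2 = 8 → (2, 3)
  x_1 + 2x_2 = 8 and x_1 = 0 → (0, 4)

Vertices: (0, 0), (3.5, 0), (2, 3), (0, 4)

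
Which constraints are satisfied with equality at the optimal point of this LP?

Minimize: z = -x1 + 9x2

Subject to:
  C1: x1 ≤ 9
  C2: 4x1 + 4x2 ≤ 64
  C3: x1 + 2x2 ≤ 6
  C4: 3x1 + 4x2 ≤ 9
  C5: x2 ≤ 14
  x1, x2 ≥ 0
Optimal: x1 = 3, x2 = 0
Slack at optimum:
  C1: slack = 6
  C2: slack = 52
  C3: slack = 3
  C4: slack = 0 (binding)
  C5: slack = 14
  x1 ≥ 0: x1 = 3
  x2 ≥ 0: x2 = 0 (binding)
Binding constraints: C4, x2 ≥ 0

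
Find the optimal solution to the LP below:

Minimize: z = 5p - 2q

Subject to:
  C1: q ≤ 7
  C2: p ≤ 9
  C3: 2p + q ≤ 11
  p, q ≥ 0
Each vertex is the intersection of two constraint boundaries that also satisfies all remaining constraints:
  p = 0 and q = 0 → (0, 0)
  2p + q = 11 and q = 0 → (5.5, 0)
  q = 7 and 2p + q = 11 → (2, 7)
  q = 7 and p = 0 → (0, 7)

Evaluating z = 5p - 2q at each vertex:
  (0, 0): z = 0
  (5.5, 0): z = 27.5
  (2, 7): z = -4
  (0, 7): z = -14

The minimum is at (0, 7) with z = -14.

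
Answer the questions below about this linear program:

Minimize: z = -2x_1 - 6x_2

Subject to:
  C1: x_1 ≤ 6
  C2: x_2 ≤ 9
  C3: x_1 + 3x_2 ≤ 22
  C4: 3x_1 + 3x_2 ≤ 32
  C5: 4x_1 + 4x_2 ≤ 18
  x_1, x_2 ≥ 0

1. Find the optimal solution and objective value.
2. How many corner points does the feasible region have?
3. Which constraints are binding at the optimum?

1. x_1 = 0, x_2 = 4.5, z = -27
2. 3
3. C5, x_1 ≥ 0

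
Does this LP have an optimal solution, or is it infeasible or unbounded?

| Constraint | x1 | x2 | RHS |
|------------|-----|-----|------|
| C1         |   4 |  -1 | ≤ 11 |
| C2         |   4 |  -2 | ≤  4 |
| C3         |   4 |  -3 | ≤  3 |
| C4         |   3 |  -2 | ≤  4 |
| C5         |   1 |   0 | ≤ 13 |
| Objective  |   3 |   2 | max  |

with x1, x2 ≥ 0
Feasible point: (0, 0) satisfies every constraint, so the LP is feasible.
Direction d = (0, 1): for each constraint row a, a·d ≤ 0 —
  (4)(0) + (-1)(1) = -1 ≤ 0
  (4)(0) + (-2)(1) = -2 ≤ 0
  (4)(0) + (-3)(1) = -3 ≤ 0
  (3)(0) + (-2)(1) = -2 ≤ 0
  (1)(0) + (0)(1) = 0 ≤ 0
and d ≥ 0, so (0, 0) + t·d stays feasible for every t ≥ 0. Along this ray z = 3x1 + 2x2 changes by 2 per unit t, so z → +∞.

Unbounded — the objective can increase without bound over the feasible region.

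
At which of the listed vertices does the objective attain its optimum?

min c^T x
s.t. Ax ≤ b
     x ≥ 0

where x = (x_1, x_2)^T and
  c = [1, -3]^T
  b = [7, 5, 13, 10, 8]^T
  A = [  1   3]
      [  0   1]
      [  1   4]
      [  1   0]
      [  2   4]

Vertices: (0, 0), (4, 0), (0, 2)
Evaluating z = x_1 - 3x_2 at each vertex:
  (0, 0): z = 0
  (4, 0): z = 4
  (0, 2): z = -6

The smallest value is z = -6, attained at (0, 2).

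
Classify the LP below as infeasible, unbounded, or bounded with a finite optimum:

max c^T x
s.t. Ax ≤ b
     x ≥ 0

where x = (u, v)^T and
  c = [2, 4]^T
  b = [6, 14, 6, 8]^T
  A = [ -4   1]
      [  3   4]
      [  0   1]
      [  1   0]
The point (0, 3.5) satisfies every constraint, so the LP is feasible; the constraints give u ≤ 8 and v ≤ 6, which with u, v ≥ 0 keep the feasible region inside a bounded box. A feasible, bounded LP attains a finite optimum at a vertex.

Evaluating z = 2u + 4v at each vertex:
  (0, 0): z = 0
  (4.667, 0): z = 9.333
  (0, 3.5): z = 14

The LP has an optimal solution: (0, 3.5) with z = 14.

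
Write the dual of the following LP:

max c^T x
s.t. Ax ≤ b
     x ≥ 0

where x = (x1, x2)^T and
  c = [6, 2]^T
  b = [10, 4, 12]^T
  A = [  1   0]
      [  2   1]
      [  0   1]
Minimize: z = 10y1 + 4y2 + 12y3

Subject to:
  C1: -y1 - 2y2 ≤ -6
  C2: -y2 - y3 ≤ -2
  y1, y2, y3 ≥ 0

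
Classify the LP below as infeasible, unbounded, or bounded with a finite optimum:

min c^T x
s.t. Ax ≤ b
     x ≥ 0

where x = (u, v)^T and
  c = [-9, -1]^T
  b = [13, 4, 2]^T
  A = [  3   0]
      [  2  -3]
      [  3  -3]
Feasible point: (0, 0) satisfies every constraint, so the LP is feasible.
Direction d = (0, 1): for each constraint row a, a·d ≤ 0 —
  (3)(0) + (0)(1) = 0 ≤ 0
  (2)(0) + (-3)(1) = -3 ≤ 0
  (3)(0) + (-3)(1) = -3 ≤ 0
and d ≥ 0, so (0, 0) + t·d stays feasible for every t ≥ 0. Along this ray z = -9u - v changes by -1 per unit t, so z → −∞.

Unbounded: there is a feasible ray along which z → −∞.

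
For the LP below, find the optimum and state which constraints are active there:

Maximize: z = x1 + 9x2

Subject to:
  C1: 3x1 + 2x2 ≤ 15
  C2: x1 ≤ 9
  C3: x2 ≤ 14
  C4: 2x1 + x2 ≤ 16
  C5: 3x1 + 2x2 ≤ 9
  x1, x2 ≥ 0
Optimal: x1 = 0, x2 = 4.5
Binding: C5, x1 ≥ 0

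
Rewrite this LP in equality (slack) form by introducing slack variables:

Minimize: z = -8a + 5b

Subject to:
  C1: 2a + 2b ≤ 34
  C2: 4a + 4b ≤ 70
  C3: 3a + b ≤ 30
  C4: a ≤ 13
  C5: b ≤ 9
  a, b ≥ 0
min z = -8a + 5b

s.t.
  2a + 2b + s1 = 34
  4a + 4b + s2 = 70
  3a + b + s3 = 30
  a + s4 = 13
  b + s5 = 9
  a, b, s1, s2, s3, s4, s5 ≥ 0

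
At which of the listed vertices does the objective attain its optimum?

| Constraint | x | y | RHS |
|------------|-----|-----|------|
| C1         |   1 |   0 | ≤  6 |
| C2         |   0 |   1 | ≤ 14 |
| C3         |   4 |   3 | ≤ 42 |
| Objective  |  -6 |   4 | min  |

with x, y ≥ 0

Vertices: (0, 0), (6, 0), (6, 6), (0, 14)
(6, 0) with z = -36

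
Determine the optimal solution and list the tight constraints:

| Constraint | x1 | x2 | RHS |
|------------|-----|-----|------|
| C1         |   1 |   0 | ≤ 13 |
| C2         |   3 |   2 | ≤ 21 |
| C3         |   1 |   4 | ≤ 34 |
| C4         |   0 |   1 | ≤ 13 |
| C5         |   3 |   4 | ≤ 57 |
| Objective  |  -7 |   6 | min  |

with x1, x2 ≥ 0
Optimal: x1 = 7, x2 = 0
Slack at optimum:
  C1: slack = 6
  C2: slack = 0 (binding)
  C3: slack = 27
  C4: slack = 13
  C5: slack = 36
  x1 ≥ 0: x1 = 7
  x2 ≥ 0: x2 = 0 (binding)
Binding constraints: C2, x2 ≥ 0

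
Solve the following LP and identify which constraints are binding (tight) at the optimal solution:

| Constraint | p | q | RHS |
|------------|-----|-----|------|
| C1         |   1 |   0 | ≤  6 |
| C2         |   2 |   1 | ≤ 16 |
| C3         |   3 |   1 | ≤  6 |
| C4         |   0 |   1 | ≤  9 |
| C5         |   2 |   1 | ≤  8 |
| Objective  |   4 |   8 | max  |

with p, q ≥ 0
Optimal: p = 0, q = 6
Slack at optimum:
  C1: slack = 6
  C2: slack = 10
  C3: slack = 0 (binding)
  C4: slack = 3
  C5: slack = 2
  p ≥ 0: p = 0 (binding)
  q ≥ 0: q = 6
Binding constraints: C3, p ≥ 0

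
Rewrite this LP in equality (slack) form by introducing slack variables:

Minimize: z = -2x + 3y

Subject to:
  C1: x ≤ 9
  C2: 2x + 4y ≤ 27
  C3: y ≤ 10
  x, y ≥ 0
min z = -2x + 3y

s.t.
  x + s1 = 9
  2x + 4y + s2 = 27
  y + s3 = 10
  x, y, s1, s2, s3 ≥ 0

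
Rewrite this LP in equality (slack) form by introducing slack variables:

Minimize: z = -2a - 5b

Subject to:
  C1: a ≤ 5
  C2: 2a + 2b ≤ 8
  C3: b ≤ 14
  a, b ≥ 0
min z = -2a - 5b

s.t.
  a + s1 = 5
  2a + 2b + s2 = 8
  b + s3 = 14
  a, b, s1, s2, s3 ≥ 0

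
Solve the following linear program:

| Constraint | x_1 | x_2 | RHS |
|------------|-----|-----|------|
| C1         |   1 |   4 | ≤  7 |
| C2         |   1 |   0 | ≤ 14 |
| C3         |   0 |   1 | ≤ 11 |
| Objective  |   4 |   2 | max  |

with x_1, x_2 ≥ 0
Each vertex is the intersection of two constraint boundaries that also satisfies all remaining constraints:
  x_1 = 0 and x_2 = 0 → (0, 0)
  x_1 + 4x_2 = 7 and x_2 = 0 → (7, 0)
  x_1 + 4x_2 = 7 and x_1 = 0 → (0, 1.75)

Evaluating z = 4x_1 + 2x_2 at each vertex:
  (0, 0): z = 0
  (7, 0): z = 28
  (0, 1.75): z = 3.5

The maximum is at (7, 0) with z = 28.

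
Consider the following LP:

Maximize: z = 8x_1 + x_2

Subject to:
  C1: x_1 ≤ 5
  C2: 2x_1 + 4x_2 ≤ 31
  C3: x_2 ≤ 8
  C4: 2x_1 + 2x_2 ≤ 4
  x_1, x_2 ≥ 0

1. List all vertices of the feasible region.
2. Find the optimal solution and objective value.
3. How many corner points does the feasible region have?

1. (0, 0), (2, 0), (0, 2)
2. x_1 = 2, x_2 = 0, z = 16
3. 3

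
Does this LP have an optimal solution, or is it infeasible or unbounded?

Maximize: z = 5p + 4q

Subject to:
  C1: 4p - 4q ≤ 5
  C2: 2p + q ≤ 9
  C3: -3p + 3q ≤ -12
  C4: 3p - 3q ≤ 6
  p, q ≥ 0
C4 requires 3p - 3q ≤ 6, while C3 (-3p + 3q ≤ -12) is equivalent to 3p - 3q ≥ 12. Together they would need 12 ≤ 3p - 3q ≤ 6, which is impossible since 12 > 6. No point satisfies all constraints.

Infeasible — the constraint set is empty.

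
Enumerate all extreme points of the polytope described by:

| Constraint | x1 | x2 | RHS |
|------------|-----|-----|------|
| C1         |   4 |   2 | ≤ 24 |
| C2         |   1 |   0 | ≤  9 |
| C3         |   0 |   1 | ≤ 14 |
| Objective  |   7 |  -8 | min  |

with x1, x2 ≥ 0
Each vertex is the intersection of two constraint boundaries that also satisfies all remaining constraints:
  x1 = 0 and x2 = 0 → (0, 0)
  4x1 + 2x2 = 24 and x2 = 0 → (6, 0)
  4x1 + 2x2 = 24 and x1 = 0 → (0, 12)

Vertices: (0, 0), (6, 0), (0, 12)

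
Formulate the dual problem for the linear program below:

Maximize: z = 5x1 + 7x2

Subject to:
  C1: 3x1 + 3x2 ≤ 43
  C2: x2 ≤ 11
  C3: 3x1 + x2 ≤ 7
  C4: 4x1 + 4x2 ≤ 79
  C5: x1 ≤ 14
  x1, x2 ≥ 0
Minimize: z = 43y1 + 11y2 + 7y3 + 79y4 + 14y5

Subject to:
  C1: -3y1 - 3y3 - 4y4 - y5 ≤ -5
  C2: -3y1 - y2 - y3 - 4y4 ≤ -7
  y1, y2, y3, y4, y5 ≥ 0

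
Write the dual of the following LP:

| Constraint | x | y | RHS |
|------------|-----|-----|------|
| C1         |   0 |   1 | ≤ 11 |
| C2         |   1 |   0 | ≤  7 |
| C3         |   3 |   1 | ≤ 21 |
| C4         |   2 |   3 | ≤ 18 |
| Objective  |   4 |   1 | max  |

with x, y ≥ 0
Minimize: z = 11y1 + 7y2 + 21y3 + 18y4

Subject to:
  C1: -y2 - 3y3 - 2y4 ≤ -4
  C2: -y1 - y3 - 3y4 ≤ -1
  y1, y2, y3, y4 ≥ 0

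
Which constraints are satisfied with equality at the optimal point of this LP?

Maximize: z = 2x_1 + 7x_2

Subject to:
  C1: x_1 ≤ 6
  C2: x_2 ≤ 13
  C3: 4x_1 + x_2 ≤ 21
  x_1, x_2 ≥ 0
Optimal: x_1 = 2, x_2 = 13
Slack at optimum:
  C1: slack = 4
  C2: slack = 0 (binding)
  C3: slack = 0 (binding)
  x_1 ≥ 0: x_1 = 2
  x_2 ≥ 0: x_2 = 13
Binding constraints: C2, C3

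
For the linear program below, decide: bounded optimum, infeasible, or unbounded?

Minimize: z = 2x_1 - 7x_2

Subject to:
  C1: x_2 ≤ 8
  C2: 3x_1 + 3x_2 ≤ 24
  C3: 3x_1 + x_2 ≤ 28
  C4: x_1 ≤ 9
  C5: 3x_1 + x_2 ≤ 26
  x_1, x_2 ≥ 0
The point (0, 8) satisfies every constraint, so the LP is feasible; the constraints give x_1 ≤ 9 and x_2 ≤ 8, which with x_1, x_2 ≥ 0 keep the feasible region inside a bounded box. A feasible, bounded LP attains a finite optimum at a vertex.

The LP has an optimal solution: (0, 8) with z = -56.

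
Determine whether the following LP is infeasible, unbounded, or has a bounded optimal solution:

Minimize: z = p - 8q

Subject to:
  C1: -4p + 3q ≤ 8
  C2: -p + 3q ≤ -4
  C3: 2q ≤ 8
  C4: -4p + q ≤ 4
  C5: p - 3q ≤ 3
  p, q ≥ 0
C5 requires p - 3q ≤ 3, while C2 (-p + 3q ≤ -4) is equivalent to p - 3q ≥ 4. Together they would need 4 ≤ p - 3q ≤ 3, which is impossible since 4 > 3. No point satisfies all constraints.

The feasible region is empty; the LP is infeasible.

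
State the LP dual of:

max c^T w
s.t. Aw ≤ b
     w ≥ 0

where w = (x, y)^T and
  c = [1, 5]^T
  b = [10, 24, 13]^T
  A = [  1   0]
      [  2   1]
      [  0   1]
Minimize: z = 10y1 + 24y2 + 13y3

Subject to:
  C1: -y1 - 2y2 ≤ -1
  C2: -y2 - y3 ≤ -5
  y1, y2, y3 ≥ 0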